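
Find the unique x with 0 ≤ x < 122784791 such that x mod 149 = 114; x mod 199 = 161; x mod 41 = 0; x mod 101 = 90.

The moduli are pairwise coprime; N = 149·199·41·101 = 122784791.
N/149 = 824059; 824059 ≡ 89 (mod 149); 89·72 ≡ 1, so inverse 72.
N/199 = 617009; 617009 ≡ 109 (mod 199); 109·42 ≡ 1, so inverse 42.
N/41 = 2994751; 2994751 ≡ 29 (mod 41); 29·17 ≡ 1, so inverse 17.
N/101 = 1215691; 1215691 ≡ 55 (mod 101); 55·90 ≡ 1, so inverse 90.
x ≡ 114·824059·72 + 161·617009·42 + 0·2994751·17 + 90·1215691·90 = 20783188230.
20783188230 mod 122784791 = 32558551.

32558551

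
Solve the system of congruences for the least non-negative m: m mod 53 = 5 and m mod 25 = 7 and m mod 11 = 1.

The moduli are pairwise coprime; N = 53·25·11 = 14575.
N/53 = 275; 275 ≡ 10 (mod 53); 10·16 ≡ 1, so inverse 16.
N/25 = 583; 583 ≡ 8 (mod 25); 8·22 ≡ 1, so inverse 22.
N/11 = 1325; 1325 ≡ 5 (mod 11); 5·9 ≡ 1, so inverse 9.
m ≡ 5·275·16 + 7·583·22 + 1·1325·9 = 123707.
123707 mod 14575 = 7107.

7107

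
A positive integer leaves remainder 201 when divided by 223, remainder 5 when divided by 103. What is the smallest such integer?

From m ≡ 201 (mod 223) write m = 201 + 223t. Substituting into m ≡ 5 (mod 103) gives 223t ≡ 10 (mod 103), and since 17⁻¹ ≡ 97 (mod 103), t ≡ 43. Hence m ≡ 201 + 223·43 = 9790 (mod 22969).

9790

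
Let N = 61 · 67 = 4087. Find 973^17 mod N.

1595

Mod 61: 973 ≡ 58; 58^17 ≡ 9 (mod 61).
Mod 67: 973 ≡ 35; 35^17 ≡ 54 (mod 67).
Combine by CRT: x ≡ 9 (mod 61), x ≡ 54 (mod 67) ⇒ x ≡ 1595 (mod 4087).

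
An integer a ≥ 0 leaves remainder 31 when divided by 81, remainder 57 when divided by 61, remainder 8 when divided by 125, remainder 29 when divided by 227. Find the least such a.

From a ≡ 31 (mod 81) write a = 31 + 81t. Substituting into a ≡ 57 (mod 61) gives 81t ≡ 26 (mod 61), and since 20⁻¹ ≡ 58 (mod 61), t ≡ 44. Hence a ≡ 31 + 81·44 = 3595 (mod 4941).
From a ≡ 3595 (mod 4941) write a = 3595 + 4941t. Substituting into a ≡ 8 (mod 125) gives 4941t ≡ 38 (mod 125), and since 66⁻¹ ≡ 36 (mod 125), t ≡ 118. Hence a ≡ 3595 + 4941·118 = 586633 (mod 617625).
From a ≡ 586633 (mod 617625) write a = 586633 + 617625t. Substituting into a ≡ 29 (mod 227) gives 617625t ≡ 191 (mod 227), and since 185⁻¹ ≡ 27 (mod 227), t ≡ 163. Hence a ≡ 586633 + 617625·163 = 101259508 (mod 140200875).

101259508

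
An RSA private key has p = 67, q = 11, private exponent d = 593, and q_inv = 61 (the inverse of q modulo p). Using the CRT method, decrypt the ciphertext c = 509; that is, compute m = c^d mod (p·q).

d_p = d mod (p−1) = 593 mod 66 = 65; d_q = d mod (q−1) = 3.
m₁ = c^(d_p) mod p: c ≡ 40 (mod 67), and 40^65 mod 67 = 62.
m₂ = c^(d_q) mod q: c ≡ 3 (mod 11), and 3^3 mod 11 = 5.
h = q_inv·(m₁ − m₂) mod p = 61·(62 − 5) mod 67 = 60.
m = m₂ + h·q = 5 + 60·11 = 665.

665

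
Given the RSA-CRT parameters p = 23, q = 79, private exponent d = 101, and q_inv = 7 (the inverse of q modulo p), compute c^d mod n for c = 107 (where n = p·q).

764

d_p = d mod (p−1) = 101 mod 22 = 13; d_q = d mod (q−1) = 23.
m₁ = c^(d_p) mod p: c ≡ 15 (mod 23), and 15^13 mod 23 = 5.
m₂ = c^(d_q) mod q: c ≡ 28 (mod 79), and 28^23 mod 79 = 53.
h = q_inv·(m₁ − m₂) mod p = 7·(5 − 53) mod 23 = 9.
m = m₂ + h·q = 53 + 9·79 = 764.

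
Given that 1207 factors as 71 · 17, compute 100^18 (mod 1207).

1075

Mod 71: 100 ≡ 29; 29^18 ≡ 10 (mod 71).
Mod 17: 100 ≡ 15; by Fermat, exponent reduces to 18 mod 16 = 2; 15^2 ≡ 4 (mod 17).
Combine by CRT: x ≡ 10 (mod 71), x ≡ 4 (mod 17) ⇒ x ≡ 1075 (mod 1207).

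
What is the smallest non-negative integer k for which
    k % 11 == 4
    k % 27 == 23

From k ≡ 4 (mod 11) write k = 4 + 11t. Substituting into k ≡ 23 (mod 27) gives 11t ≡ 19 (mod 27), and since 11⁻¹ ≡ 5 (mod 27), t ≡ 14. Hence k ≡ 4 + 11·14 = 158 (mod 297).

158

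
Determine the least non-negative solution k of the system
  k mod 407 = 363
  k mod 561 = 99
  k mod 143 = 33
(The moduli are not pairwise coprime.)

149325

Combine the congruences pairwise.
gcd(407, 561) = 11 and 11 | (99 − 363), so the pair is consistent; merging gives k ≡ 4026 (mod 20757), where 20757 = lcm(407, 561).
gcd(20757, 143) = 11 and 11 | (33 − 4026), so the pair is consistent; merging gives k ≡ 149325 (mod 269841), where 269841 = lcm(20757, 143).
The solution is unique modulo lcm(407, 561, 143) = 269841.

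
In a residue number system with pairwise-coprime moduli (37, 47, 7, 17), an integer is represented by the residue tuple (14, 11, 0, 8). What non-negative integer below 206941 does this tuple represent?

10633

The moduli are pairwise coprime; N = 37·47·7·17 = 206941.
N/37 = 5593; 5593 ≡ 6 (mod 37); 6·31 ≡ 1, so inverse 31.
N/47 = 4403; 4403 ≡ 32 (mod 47); 32·25 ≡ 1, so inverse 25.
N/7 = 29563; 29563 ≡ 2 (mod 7); 2·4 ≡ 1, so inverse 4.
N/17 = 12173; 12173 ≡ 1 (mod 17), inverse 1.
x ≡ 14·5593·31 + 11·4403·25 + 0·29563·4 + 8·12173·1 = 3735571.
3735571 mod 206941 = 10633.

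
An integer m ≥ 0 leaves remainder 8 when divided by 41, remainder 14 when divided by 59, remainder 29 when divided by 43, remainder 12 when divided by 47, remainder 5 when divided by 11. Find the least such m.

52864014

The moduli are pairwise coprime; N = 41·59·43·47·11 = 53776789.
N/41 = 1311629; 1311629 ≡ 39 (mod 41); 39·20 ≡ 1, so inverse 20.
N/59 = 911471; 911471 ≡ 39 (mod 59); 39·56 ≡ 1, so inverse 56.
N/43 = 1250623; 1250623 ≡ 11 (mod 43); 11·4 ≡ 1, so inverse 4.
N/47 = 1144187; 1144187 ≡ 19 (mod 47); 19·5 ≡ 1, so inverse 5.
N/11 = 4888799; 4888799 ≡ 3 (mod 11); 3·4 ≡ 1, so inverse 4.
m ≡ 8·1311629·20 + 14·911471·56 + 29·1250623·4 + 12·1144187·5 + 5·4888799·4 = 1235953372.
1235953372 mod 53776789 = 52864014.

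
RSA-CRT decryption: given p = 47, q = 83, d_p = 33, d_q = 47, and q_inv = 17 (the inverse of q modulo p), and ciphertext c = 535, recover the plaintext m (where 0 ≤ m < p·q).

1857

m₁ = c^(d_p) mod p: c ≡ 18 (mod 47), and 18^33 mod 47 = 24.
m₂ = c^(d_q) mod q: c ≡ 37 (mod 83), and 37^47 mod 83 = 31.
h = q_inv·(m₁ − m₂) mod p = 17·(24 − 31) mod 47 = 22.
m = m₂ + h·q = 31 + 22·83 = 1857.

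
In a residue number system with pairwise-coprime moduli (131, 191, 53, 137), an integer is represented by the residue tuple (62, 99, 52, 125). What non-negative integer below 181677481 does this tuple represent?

The moduli are pairwise coprime; N = 131·191·53·137 = 181677481.
N/131 = 1386851; 1386851 ≡ 85 (mod 131); 85·37 ≡ 1, so inverse 37.
N/191 = 951191; 951191 ≡ 11 (mod 191); 11·139 ≡ 1, so inverse 139.
N/53 = 3427877; 3427877 ≡ 49 (mod 53); 49·13 ≡ 1, so inverse 13.
N/137 = 1326113; 1326113 ≡ 90 (mod 137); 90·102 ≡ 1, so inverse 102.
x ≡ 62·1386851·37 + 99·951191·139 + 52·3427877·13 + 125·1326113·102 = 35495961147.
35495961147 mod 181677481 = 68852352.

68852352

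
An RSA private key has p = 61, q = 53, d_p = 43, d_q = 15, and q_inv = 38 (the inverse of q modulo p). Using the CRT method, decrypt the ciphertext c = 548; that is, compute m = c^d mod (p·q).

m₁ = c^(d_p) mod p: c ≡ 60 (mod 61), and 60^43 mod 61 = 60.
m₂ = c^(d_q) mod q: c ≡ 18 (mod 53), and 18^15 mod 53 = 32.
h = q_inv·(m₁ − m₂) mod p = 38·(60 − 32) mod 61 = 27.
m = m₂ + h·q = 32 + 27·53 = 1463.

1463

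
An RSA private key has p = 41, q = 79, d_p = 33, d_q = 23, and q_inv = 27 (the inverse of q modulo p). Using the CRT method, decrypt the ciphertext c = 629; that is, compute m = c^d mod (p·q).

3007

m₁ = c^(d_p) mod p: c ≡ 14 (mod 41), and 14^33 mod 41 = 14.
m₂ = c^(d_q) mod q: c ≡ 76 (mod 79), and 76^23 mod 79 = 5.
h = q_inv·(m₁ − m₂) mod p = 27·(14 − 5) mod 41 = 38.
m = m₂ + h·q = 5 + 38·79 = 3007.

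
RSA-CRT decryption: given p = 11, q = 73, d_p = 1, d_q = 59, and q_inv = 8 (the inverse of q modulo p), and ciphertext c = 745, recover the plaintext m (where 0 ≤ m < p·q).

272

m₁ = c^(d_p) mod p: c ≡ 8 (mod 11), and 8^1 mod 11 = 8.
m₂ = c^(d_q) mod q: c ≡ 15 (mod 73), and 15^59 mod 73 = 53.
h = q_inv·(m₁ − m₂) mod p = 8·(8 − 53) mod 11 = 3.
m = m₂ + h·q = 53 + 3·73 = 272.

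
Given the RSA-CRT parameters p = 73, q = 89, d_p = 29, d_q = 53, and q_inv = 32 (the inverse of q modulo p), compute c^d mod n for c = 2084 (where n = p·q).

497

m₁ = c^(d_p) mod p: c ≡ 40 (mod 73), and 40^29 mod 73 = 59.
m₂ = c^(d_q) mod q: c ≡ 37 (mod 89), and 37^53 mod 89 = 52.
h = q_inv·(m₁ − m₂) mod p = 32·(59 − 52) mod 73 = 5.
m = m₂ + h·q = 52 + 5·89 = 497.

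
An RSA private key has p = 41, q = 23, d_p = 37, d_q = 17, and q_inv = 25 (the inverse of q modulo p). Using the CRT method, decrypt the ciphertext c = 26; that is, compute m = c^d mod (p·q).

637

m₁ = c^(d_p) mod p: c ≡ 26 (mod 41), and 26^37 mod 41 = 22.
m₂ = c^(d_q) mod q: c ≡ 3 (mod 23), and 3^17 mod 23 = 16.
h = q_inv·(m₁ − m₂) mod p = 25·(22 − 16) mod 41 = 27.
m = m₂ + h·q = 16 + 27·23 = 637.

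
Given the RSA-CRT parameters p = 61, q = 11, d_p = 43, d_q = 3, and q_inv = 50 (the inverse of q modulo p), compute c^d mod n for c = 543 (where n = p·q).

m₁ = c^(d_p) mod p: c ≡ 55 (mod 61), and 55^43 mod 61 = 59.
m₂ = c^(d_q) mod q: c ≡ 4 (mod 11), and 4^3 mod 11 = 9.
h = q_inv·(m₁ − m₂) mod p = 50·(59 − 9) mod 61 = 60.
m = m₂ + h·q = 9 + 60·11 = 669.

669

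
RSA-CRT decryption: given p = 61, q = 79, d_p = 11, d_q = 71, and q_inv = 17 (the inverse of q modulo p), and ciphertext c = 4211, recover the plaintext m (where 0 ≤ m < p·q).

767

m₁ = c^(d_p) mod p: c ≡ 2 (mod 61), and 2^11 mod 61 = 35.
m₂ = c^(d_q) mod q: c ≡ 24 (mod 79), and 24^71 mod 79 = 56.
h = q_inv·(m₁ − m₂) mod p = 17·(35 − 56) mod 61 = 9.
m = m₂ + h·q = 56 + 9·79 = 767.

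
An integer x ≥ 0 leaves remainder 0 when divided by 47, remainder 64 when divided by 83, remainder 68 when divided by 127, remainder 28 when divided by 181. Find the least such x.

From x ≡ 0 (mod 47) write x = 0 + 47t. Substituting into x ≡ 64 (mod 83) gives 47t ≡ 64 (mod 83), and since 47⁻¹ ≡ 53 (mod 83), t ≡ 72. Hence x ≡ 0 + 47·72 = 3384 (mod 3901).
From x ≡ 3384 (mod 3901) write x = 3384 + 3901t. Substituting into x ≡ 68 (mod 127) gives 3901t ≡ 113 (mod 127), and since 91⁻¹ ≡ 67 (mod 127), t ≡ 78. Hence x ≡ 3384 + 3901·78 = 307662 (mod 495427).
From x ≡ 307662 (mod 495427) write x = 307662 + 495427t. Substituting into x ≡ 28 (mod 181) gives 495427t ≡ 66 (mod 181), and since 30⁻¹ ≡ 175 (mod 181), t ≡ 147. Hence x ≡ 307662 + 495427·147 = 73135431 (mod 89672287).

73135431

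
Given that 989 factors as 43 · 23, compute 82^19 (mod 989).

94

Mod 43: 82 ≡ 39; 39^19 ≡ 8 (mod 43).
Mod 23: 82 ≡ 13; 13^19 ≡ 2 (mod 23).
Combine by CRT: x ≡ 8 (mod 43), x ≡ 2 (mod 23) ⇒ x ≡ 94 (mod 989).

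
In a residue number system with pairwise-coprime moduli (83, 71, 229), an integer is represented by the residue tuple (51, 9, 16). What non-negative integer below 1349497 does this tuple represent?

From x ≡ 51 (mod 83) write x = 51 + 83t. Substituting into x ≡ 9 (mod 71) gives 83t ≡ 29 (mod 71), and since 12⁻¹ ≡ 6 (mod 71), t ≡ 32. Hence x ≡ 51 + 83·32 = 2707 (mod 5893).
From x ≡ 2707 (mod 5893) write x = 2707 + 5893t. Substituting into x ≡ 16 (mod 229) gives 5893t ≡ 57 (mod 229), and since 168⁻¹ ≡ 15 (mod 229), t ≡ 168. Hence x ≡ 2707 + 5893·168 = 992731 (mod 1349497).

992731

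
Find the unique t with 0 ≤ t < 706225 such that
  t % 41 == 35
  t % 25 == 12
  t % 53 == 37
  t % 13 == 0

221312

Combine the congruences pairwise.
From t ≡ 35 (mod 41) write t = 35 + 41s. Substituting into t ≡ 12 (mod 25) gives 41s ≡ 2 (mod 25), and since 16⁻¹ ≡ 11 (mod 25), s ≡ 22. Hence t ≡ 35 + 41·22 = 937 (mod 1025).
From t ≡ 937 (mod 1025) write t = 937 + 1025s. Substituting into t ≡ 37 (mod 53) gives 1025s ≡ 1 (mod 53), and since 18⁻¹ ≡ 3 (mod 53), s ≡ 3. Hence t ≡ 937 + 1025·3 = 4012 (mod 54325).
From t ≡ 4012 (mod 54325) write t = 4012 + 54325s. Substituting into t ≡ 0 (mod 13) gives 54325s ≡ 5 (mod 13), and since 11⁻¹ ≡ 6 (mod 13), s ≡ 4. Hence t ≡ 4012 + 54325·4 = 221312 (mod 706225).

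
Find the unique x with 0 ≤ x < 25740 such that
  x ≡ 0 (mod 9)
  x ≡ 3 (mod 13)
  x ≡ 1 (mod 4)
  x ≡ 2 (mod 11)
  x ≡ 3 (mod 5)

The moduli are pairwise coprime; N = 9·13·4·11·5 = 25740.
N/9 = 2860; 2860 ≡ 7 (mod 9); 7·4 ≡ 1, so inverse 4.
N/13 = 1980; 1980 ≡ 4 (mod 13); 4·10 ≡ 1, so inverse 10.
N/4 = 6435; 6435 ≡ 3 (mod 4); 3·3 ≡ 1, so inverse 3.
N/11 = 2340; 2340 ≡ 8 (mod 11); 8·7 ≡ 1, so inverse 7.
N/5 = 5148; 5148 ≡ 3 (mod 5); 3·2 ≡ 1, so inverse 2.
x ≡ 0·2860·4 + 3·1980·10 + 1·6435·3 + 2·2340·7 + 3·5148·2 = 142353.
142353 mod 25740 = 13653.

13653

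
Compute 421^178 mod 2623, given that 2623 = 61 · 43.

Mod 61: 421 ≡ 55; by Fermat, exponent reduces to 178 mod 60 = 58; 55^58 ≡ 39 (mod 61).
Mod 43: 421 ≡ 34; by Fermat, exponent reduces to 178 mod 42 = 10; 34^10 ≡ 14 (mod 43).
Combine by CRT: x ≡ 39 (mod 61), x ≡ 14 (mod 43) ⇒ x ≡ 100 (mod 2623).

100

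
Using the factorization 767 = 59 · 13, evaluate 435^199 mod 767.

202

Mod 59: 435 ≡ 22; by Fermat, exponent reduces to 199 mod 58 = 25; 22^25 ≡ 25 (mod 59).
Mod 13: 435 ≡ 6; by Fermat, exponent reduces to 199 mod 12 = 7; 6^7 ≡ 7 (mod 13).
Combine by CRT: x ≡ 25 (mod 59), x ≡ 7 (mod 13) ⇒ x ≡ 202 (mod 767).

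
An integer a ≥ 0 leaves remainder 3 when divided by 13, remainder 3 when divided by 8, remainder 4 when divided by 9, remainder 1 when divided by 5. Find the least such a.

The moduli are pairwise coprime; N = 13·8·9·5 = 4680.
N/13 = 360; 360 ≡ 9 (mod 13); 9·3 ≡ 1, so inverse 3.
N/8 = 585; 585 ≡ 1 (mod 8), inverse 1.
N/9 = 520; 520 ≡ 7 (mod 9); 7·4 ≡ 1, so inverse 4.
N/5 = 936; 936 ≡ 1 (mod 5), inverse 1.
a ≡ 3·360·3 + 3·585·1 + 4·520·4 + 1·936·1 = 14251.
14251 mod 4680 = 211.

211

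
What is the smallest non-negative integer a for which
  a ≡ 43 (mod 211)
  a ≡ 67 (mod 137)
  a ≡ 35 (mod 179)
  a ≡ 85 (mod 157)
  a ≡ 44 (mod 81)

The moduli are pairwise coprime; N = 211·137·179·157·81 = 65802247101.
N/211 = 311858991; 311858991 ≡ 147 (mod 211); 147·89 ≡ 1, so inverse 89.
N/137 = 480308373; 480308373 ≡ 73 (mod 137); 73·122 ≡ 1, so inverse 122.
N/179 = 367610319; 367610319 ≡ 167 (mod 179); 167·164 ≡ 1, so inverse 164.
N/157 = 419122593; 419122593 ≡ 103 (mod 157); 103·125 ≡ 1, so inverse 125.
N/81 = 812373421; 812373421 ≡ 40 (mod 81); 40·79 ≡ 1, so inverse 79.
a ≡ 43·311858991·89 + 67·480308373·122 + 35·367610319·164 + 85·419122593·125 + 44·812373421·79 = 14506595792540.
14506595792540 mod 65802247101 = 30101430320.

30101430320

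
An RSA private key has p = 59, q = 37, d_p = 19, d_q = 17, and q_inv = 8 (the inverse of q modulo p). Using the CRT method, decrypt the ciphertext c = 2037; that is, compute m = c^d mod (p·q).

1424

m₁ = c^(d_p) mod p: c ≡ 31 (mod 59), and 31^19 mod 59 = 8.
m₂ = c^(d_q) mod q: c ≡ 2 (mod 37), and 2^17 mod 37 = 18.
h = q_inv·(m₁ − m₂) mod p = 8·(8 − 18) mod 59 = 38.
m = m₂ + h·q = 18 + 38·37 = 1424.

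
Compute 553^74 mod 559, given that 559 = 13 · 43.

36

Mod 13: 553 ≡ 7; by Fermat, exponent reduces to 74 mod 12 = 2; 7^2 ≡ 10 (mod 13).
Mod 43: 553 ≡ 37; by Fermat, exponent reduces to 74 mod 42 = 32; 37^32 ≡ 36 (mod 43).
Combine by CRT: x ≡ 10 (mod 13), x ≡ 36 (mod 43) ⇒ x ≡ 36 (mod 559).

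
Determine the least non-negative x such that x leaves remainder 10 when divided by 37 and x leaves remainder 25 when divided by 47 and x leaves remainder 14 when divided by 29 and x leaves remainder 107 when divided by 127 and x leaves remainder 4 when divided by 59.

The moduli are pairwise coprime; N = 37·47·29·127·59 = 377879483.
N/37 = 10212959; 10212959 ≡ 34 (mod 37); 34·12 ≡ 1, so inverse 12.
N/47 = 8039989; 8039989 ≡ 28 (mod 47); 28·42 ≡ 1, so inverse 42.
N/29 = 13030327; 13030327 ≡ 18 (mod 29); 18·21 ≡ 1, so inverse 21.
N/127 = 2975429; 2975429 ≡ 73 (mod 127); 73·87 ≡ 1, so inverse 87.
N/59 = 6404737; 6404737 ≡ 51 (mod 59); 51·22 ≡ 1, so inverse 22.
x ≡ 10·10212959·12 + 25·8039989·42 + 14·13030327·21 + 107·2975429·87 + 4·6404737·22 = 41760345085.
41760345085 mod 377879483 = 193601955.

193601955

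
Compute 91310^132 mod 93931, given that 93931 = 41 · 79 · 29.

Mod 41: 91310 ≡ 3; by Fermat, exponent reduces to 132 mod 40 = 12; 3^12 ≡ 40 (mod 41).
Mod 79: 91310 ≡ 65; by Fermat, exponent reduces to 132 mod 78 = 54; 65^54 ≡ 38 (mod 79).
Mod 29: 91310 ≡ 18; by Fermat, exponent reduces to 132 mod 28 = 20; 18^20 ≡ 20 (mod 29).
Combine by CRT: x ≡ 40 (mod 41), x ≡ 38 (mod 79), x ≡ 20 (mod 29) ⇒ x ≡ 43172 (mod 93931).

43172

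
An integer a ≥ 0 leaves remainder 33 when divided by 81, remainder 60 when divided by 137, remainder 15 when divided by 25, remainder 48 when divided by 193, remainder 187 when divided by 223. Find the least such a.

The moduli are pairwise coprime; N = 81·137·25·193·223 = 11940094575.
N/81 = 147408575; 147408575 ≡ 77 (mod 81); 77·20 ≡ 1, so inverse 20.
N/137 = 87153975; 87153975 ≡ 55 (mod 137); 55·5 ≡ 1, so inverse 5.
N/25 = 477603783; 477603783 ≡ 8 (mod 25); 8·22 ≡ 1, so inverse 22.
N/193 = 61865775; 61865775 ≡ 11 (mod 193); 11·158 ≡ 1, so inverse 158.
N/223 = 53543025; 53543025 ≡ 56 (mod 223); 56·4 ≡ 1, so inverse 4.
a ≡ 33·147408575·20 + 60·87153975·5 + 15·477603783·22 + 48·61865775·158 + 187·53543025·4 = 790285320690.
790285320690 mod 11940094575 = 2239078740.

2239078740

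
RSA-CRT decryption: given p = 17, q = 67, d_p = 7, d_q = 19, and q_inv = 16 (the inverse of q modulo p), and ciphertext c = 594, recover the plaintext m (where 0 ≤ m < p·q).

m₁ = c^(d_p) mod p: c ≡ 16 (mod 17), and 16^7 mod 17 = 16.
m₂ = c^(d_q) mod q: c ≡ 58 (mod 67), and 58^19 mod 67 = 42.
h = q_inv·(m₁ − m₂) mod p = 16·(16 − 42) mod 17 = 9.
m = m₂ + h·q = 42 + 9·67 = 645.

645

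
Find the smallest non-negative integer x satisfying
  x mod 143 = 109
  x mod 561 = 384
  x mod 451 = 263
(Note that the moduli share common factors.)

gcd(143, 561) = 11 and 11 | (384 − 109), so the pair is consistent; merging gives x ≡ 7116 (mod 7293), where 7293 = lcm(143, 561).
gcd(7293, 451) = 11 and 11 | (263 − 7116), so the pair is consistent; merging gives x ≡ 255078 (mod 299013), where 299013 = lcm(7293, 451).
The solution is unique modulo lcm(143, 561, 451) = 299013.

255078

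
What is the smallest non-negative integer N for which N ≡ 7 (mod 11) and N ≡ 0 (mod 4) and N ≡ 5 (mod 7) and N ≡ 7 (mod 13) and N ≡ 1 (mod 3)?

5584

The moduli are pairwise coprime; M = 11·4·7·13·3 = 12012.
M/11 = 1092; 1092 ≡ 3 (mod 11); 3·4 ≡ 1, so inverse 4.
M/4 = 3003; 3003 ≡ 3 (mod 4); 3·3 ≡ 1, so inverse 3.
M/7 = 1716; 1716 ≡ 1 (mod 7), inverse 1.
M/13 = 924; 924 ≡ 1 (mod 13), inverse 1.
M/3 = 4004; 4004 ≡ 2 (mod 3); 2·2 ≡ 1, so inverse 2.
N ≡ 7·1092·4 + 0·3003·3 + 5·1716·1 + 7·924·1 + 1·4004·2 = 53632.
53632 mod 12012 = 5584.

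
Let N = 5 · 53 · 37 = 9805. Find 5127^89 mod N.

2102

Mod 5: 5127 ≡ 2; by Fermat, exponent reduces to 89 mod 4 = 1; 2^1 ≡ 2 (mod 5).
Mod 53: 5127 ≡ 39; by Fermat, exponent reduces to 89 mod 52 = 37; 39^37 ≡ 35 (mod 53).
Mod 37: 5127 ≡ 21; by Fermat, exponent reduces to 89 mod 36 = 17; 21^17 ≡ 30 (mod 37).
Combine by CRT: x ≡ 2 (mod 5), x ≡ 35 (mod 53), x ≡ 30 (mod 37) ⇒ x ≡ 2102 (mod 9805).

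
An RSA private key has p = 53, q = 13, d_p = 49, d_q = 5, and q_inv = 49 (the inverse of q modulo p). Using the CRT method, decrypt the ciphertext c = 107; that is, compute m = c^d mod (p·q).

m₁ = c^(d_p) mod p: c ≡ 1 (mod 53), and 1^49 mod 53 = 1.
m₂ = c^(d_q) mod q: c ≡ 3 (mod 13), and 3^5 mod 13 = 9.
h = q_inv·(m₁ − m₂) mod p = 49·(1 − 9) mod 53 = 32.
m = m₂ + h·q = 9 + 32·13 = 425.

425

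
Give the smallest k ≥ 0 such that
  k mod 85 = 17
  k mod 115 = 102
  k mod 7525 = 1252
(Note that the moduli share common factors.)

gcd(85, 115) = 5 and 5 | (102 − 17), so the pair is consistent; merging gives k ≡ 102 (mod 1955), where 1955 = lcm(85, 115).
gcd(1955, 7525) = 5 and 5 | (1252 − 102), so the pair is consistent; merging gives k ≡ 2424302 (mod 2942275), where 2942275 = lcm(1955, 7525).
The solution is unique modulo lcm(85, 115, 7525) = 2942275.

2424302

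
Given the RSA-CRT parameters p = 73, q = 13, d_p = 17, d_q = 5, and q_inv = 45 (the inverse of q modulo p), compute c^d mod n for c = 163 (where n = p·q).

m₁ = c^(d_p) mod p: c ≡ 17 (mod 73), and 17^17 mod 73 = 66.
m₂ = c^(d_q) mod q: c ≡ 7 (mod 13), and 7^5 mod 13 = 11.
h = q_inv·(m₁ − m₂) mod p = 45·(66 − 11) mod 73 = 66.
m = m₂ + h·q = 11 + 66·13 = 869.

869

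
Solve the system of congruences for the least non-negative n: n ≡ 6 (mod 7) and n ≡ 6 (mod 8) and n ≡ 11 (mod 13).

622

From n ≡ 6 (mod 7) write n = 6 + 7t. Substituting into n ≡ 6 (mod 8) gives 7t ≡ 0 (mod 8), and since 7⁻¹ ≡ 7 (mod 8), t ≡ 0. Hence n ≡ 6 + 7·0 = 6 (mod 56).
From n ≡ 6 (mod 56) write n = 6 + 56t. Substituting into n ≡ 11 (mod 13) gives 56t ≡ 5 (mod 13), and since 4⁻¹ ≡ 10 (mod 13), t ≡ 11. Hence n ≡ 6 + 56·11 = 622 (mod 728).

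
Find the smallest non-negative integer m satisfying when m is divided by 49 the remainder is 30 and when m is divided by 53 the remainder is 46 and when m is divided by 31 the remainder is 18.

The moduli are pairwise coprime; N = 49·53·31 = 80507.
N/49 = 1643; 1643 ≡ 26 (mod 49); 26·17 ≡ 1, so inverse 17.
N/53 = 1519; 1519 ≡ 35 (mod 53); 35·50 ≡ 1, so inverse 50.
N/31 = 2597; 2597 ≡ 24 (mod 31); 24·22 ≡ 1, so inverse 22.
m ≡ 30·1643·17 + 46·1519·50 + 18·2597·22 = 5360042.
5360042 mod 80507 = 46580.

46580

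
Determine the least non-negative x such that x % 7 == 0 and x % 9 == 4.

Combine the congruences pairwise.
From x ≡ 0 (mod 7) write x = 0 + 7t. Substituting into x ≡ 4 (mod 9) gives 7t ≡ 4 (mod 9), and since 7⁻¹ ≡ 4 (mod 9), t ≡ 7. Hence x ≡ 0 + 7·7 = 49 (mod 63).

49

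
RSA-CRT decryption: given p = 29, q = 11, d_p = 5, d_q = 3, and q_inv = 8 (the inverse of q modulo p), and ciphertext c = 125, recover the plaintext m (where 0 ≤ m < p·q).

m₁ = c^(d_p) mod p: c ≡ 9 (mod 29), and 9^5 mod 29 = 5.
m₂ = c^(d_q) mod q: c ≡ 4 (mod 11), and 4^3 mod 11 = 9.
h = q_inv·(m₁ − m₂) mod p = 8·(5 − 9) mod 29 = 26.
m = m₂ + h·q = 9 + 26·11 = 295.

295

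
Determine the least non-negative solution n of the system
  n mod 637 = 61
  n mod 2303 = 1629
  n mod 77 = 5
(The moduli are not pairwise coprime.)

Combine the congruences pairwise.
gcd(637, 2303) = 49 and 49 | (1629 − 61), so the pair is consistent; merging gives n ≡ 22356 (mod 29939), where 29939 = lcm(637, 2303).
gcd(29939, 77) = 7 and 7 | (5 − 22356), so the pair is consistent; merging gives n ≡ 231929 (mod 329329), where 329329 = lcm(29939, 77).
The solution is unique modulo lcm(637, 2303, 77) = 329329.

231929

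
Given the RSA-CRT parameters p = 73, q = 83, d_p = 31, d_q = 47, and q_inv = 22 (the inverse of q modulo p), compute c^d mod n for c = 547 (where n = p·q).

2523

m₁ = c^(d_p) mod p: c ≡ 36 (mod 73), and 36^31 mod 73 = 41.
m₂ = c^(d_q) mod q: c ≡ 49 (mod 83), and 49^47 mod 83 = 33.
h = q_inv·(m₁ − m₂) mod p = 22·(41 − 33) mod 73 = 30.
m = m₂ + h·q = 33 + 30·83 = 2523.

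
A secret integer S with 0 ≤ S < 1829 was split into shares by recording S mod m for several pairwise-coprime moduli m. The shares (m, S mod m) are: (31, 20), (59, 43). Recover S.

From S ≡ 20 (mod 31) write S = 20 + 31t. Substituting into S ≡ 43 (mod 59) gives 31t ≡ 23 (mod 59), and since 31⁻¹ ≡ 40 (mod 59), t ≡ 35. Hence S ≡ 20 + 31·35 = 1105 (mod 1829).

1105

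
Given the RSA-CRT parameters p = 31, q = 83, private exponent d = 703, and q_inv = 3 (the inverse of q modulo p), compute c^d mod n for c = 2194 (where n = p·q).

1345

d_p = d mod (p−1) = 703 mod 30 = 13; d_q = d mod (q−1) = 47.
m₁ = c^(d_p) mod p: c ≡ 24 (mod 31), and 24^13 mod 31 = 12.
m₂ = c^(d_q) mod q: c ≡ 36 (mod 83), and 36^47 mod 83 = 17.
h = q_inv·(m₁ − m₂) mod p = 3·(12 − 17) mod 31 = 16.
m = m₂ + h·q = 17 + 16·83 = 1345.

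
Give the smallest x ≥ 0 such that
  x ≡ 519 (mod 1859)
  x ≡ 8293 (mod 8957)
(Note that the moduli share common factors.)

17250

gcd(1859, 8957) = 169 and 169 | (8293 − 519), so the pair is consistent; merging gives x ≡ 17250 (mod 98527), where 98527 = lcm(1859, 8957).
The solution is unique modulo lcm(1859, 8957) = 98527.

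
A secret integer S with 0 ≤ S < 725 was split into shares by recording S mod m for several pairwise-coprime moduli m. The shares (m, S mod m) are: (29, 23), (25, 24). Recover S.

574

Combine the congruences pairwise.
From S ≡ 23 (mod 29) write S = 23 + 29t. Substituting into S ≡ 24 (mod 25) gives 29t ≡ 1 (mod 25), and since 4⁻¹ ≡ 19 (mod 25), t ≡ 19. Hence S ≡ 23 + 29·19 = 574 (mod 725).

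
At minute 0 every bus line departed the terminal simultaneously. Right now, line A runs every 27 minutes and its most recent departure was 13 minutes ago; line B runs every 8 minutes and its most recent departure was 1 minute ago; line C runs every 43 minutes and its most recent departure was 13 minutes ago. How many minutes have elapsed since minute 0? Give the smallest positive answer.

4657

The moduli are pairwise coprime; N = 27·8·43 = 9288.
N/27 = 344; 344 ≡ 20 (mod 27); 20·23 ≡ 1, so inverse 23.
N/8 = 1161; 1161 ≡ 1 (mod 8), inverse 1.
N/43 = 216; 216 ≡ 1 (mod 43), inverse 1.
t ≡ 13·344·23 + 1·1161·1 + 13·216·1 = 106825.
106825 mod 9288 = 4657.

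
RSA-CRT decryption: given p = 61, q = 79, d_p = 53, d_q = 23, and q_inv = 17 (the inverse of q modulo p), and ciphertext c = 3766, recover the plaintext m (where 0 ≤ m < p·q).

2749

m₁ = c^(d_p) mod p: c ≡ 45 (mod 61), and 45^53 mod 61 = 4.
m₂ = c^(d_q) mod q: c ≡ 53 (mod 79), and 53^23 mod 79 = 63.
h = q_inv·(m₁ − m₂) mod p = 17·(4 − 63) mod 61 = 34.
m = m₂ + h·q = 63 + 34·79 = 2749.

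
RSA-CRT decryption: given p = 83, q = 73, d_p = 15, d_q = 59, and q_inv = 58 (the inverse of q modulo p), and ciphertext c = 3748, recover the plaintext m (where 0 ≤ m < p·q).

2286

m₁ = c^(d_p) mod p: c ≡ 13 (mod 83), and 13^15 mod 83 = 45.
m₂ = c^(d_q) mod q: c ≡ 25 (mod 73), and 25^59 mod 73 = 23.
h = q_inv·(m₁ − m₂) mod p = 58·(45 − 23) mod 83 = 31.
m = m₂ + h·q = 23 + 31·73 = 2286.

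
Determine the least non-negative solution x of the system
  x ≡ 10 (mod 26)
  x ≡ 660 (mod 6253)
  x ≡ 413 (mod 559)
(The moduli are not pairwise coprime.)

Combine the congruences pairwise.
gcd(26, 6253) = 13 and 13 | (660 − 10), so the pair is consistent; merging gives x ≡ 660 (mod 12506), where 12506 = lcm(26, 6253).
gcd(12506, 559) = 13 and 13 | (413 − 660), so the pair is consistent; merging gives x ≡ 288298 (mod 537758), where 537758 = lcm(12506, 559).
The solution is unique modulo lcm(26, 6253, 559) = 537758.

288298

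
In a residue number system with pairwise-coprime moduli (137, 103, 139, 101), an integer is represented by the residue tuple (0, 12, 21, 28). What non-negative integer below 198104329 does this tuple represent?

The moduli are pairwise coprime; N = 137·103·139·101 = 198104329.
N/137 = 1446017; 1446017 ≡ 119 (mod 137); 119·38 ≡ 1, so inverse 38.
N/103 = 1923343; 1923343 ≡ 24 (mod 103); 24·73 ≡ 1, so inverse 73.
N/139 = 1425211; 1425211 ≡ 44 (mod 139); 44·79 ≡ 1, so inverse 79.
N/101 = 1961429; 1961429 ≡ 9 (mod 101); 9·45 ≡ 1, so inverse 45.
x ≡ 0·1446017·38 + 12·1923343·73 + 21·1425211·79 + 28·1961429·45 = 6520674057.
6520674057 mod 198104329 = 181335529.

181335529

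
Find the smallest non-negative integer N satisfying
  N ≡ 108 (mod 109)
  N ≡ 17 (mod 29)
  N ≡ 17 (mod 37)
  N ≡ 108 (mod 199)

From N ≡ 108 (mod 109) write N = 108 + 109t. Substituting into N ≡ 17 (mod 29) gives 109t ≡ 25 (mod 29), and since 22⁻¹ ≡ 4 (mod 29), t ≡ 13. Hence N ≡ 108 + 109·13 = 1525 (mod 3161).
From N ≡ 1525 (mod 3161) write N = 1525 + 3161t. Substituting into N ≡ 17 (mod 37) gives 3161t ≡ 9 (mod 37), and since 16⁻¹ ≡ 7 (mod 37), t ≡ 26. Hence N ≡ 1525 + 3161·26 = 83711 (mod 116957).
From N ≡ 83711 (mod 116957) write N = 83711 + 116957t. Substituting into N ≡ 108 (mod 199) gives 116957t ≡ 176 (mod 199), and since 144⁻¹ ≡ 123 (mod 199), t ≡ 156. Hence N ≡ 83711 + 116957·156 = 18329003 (mod 23274443).

18329003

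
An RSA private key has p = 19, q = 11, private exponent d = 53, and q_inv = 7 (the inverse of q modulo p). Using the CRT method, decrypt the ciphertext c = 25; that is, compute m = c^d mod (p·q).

16

d_p = d mod (p−1) = 53 mod 18 = 17; d_q = d mod (q−1) = 3.
m₁ = c^(d_p) mod p: c ≡ 6 (mod 19), and 6^17 mod 19 = 16.
m₂ = c^(d_q) mod q: c ≡ 3 (mod 11), and 3^3 mod 11 = 5.
h = q_inv·(m₁ − m₂) mod p = 7·(16 − 5) mod 19 = 1.
m = m₂ + h·q = 5 + 1·11 = 16.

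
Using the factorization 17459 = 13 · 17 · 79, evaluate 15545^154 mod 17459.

4592

Mod 13: 15545 ≡ 10; by Fermat, exponent reduces to 154 mod 12 = 10; 10^10 ≡ 3 (mod 13).
Mod 17: 15545 ≡ 7; by Fermat, exponent reduces to 154 mod 16 = 10; 7^10 ≡ 2 (mod 17).
Mod 79: 15545 ≡ 61; by Fermat, exponent reduces to 154 mod 78 = 76; 61^76 ≡ 10 (mod 79).
Combine by CRT: x ≡ 3 (mod 13), x ≡ 2 (mod 17), x ≡ 10 (mod 79) ⇒ x ≡ 4592 (mod 17459).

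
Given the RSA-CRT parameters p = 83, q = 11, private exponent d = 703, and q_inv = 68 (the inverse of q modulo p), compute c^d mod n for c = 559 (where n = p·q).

410

d_p = d mod (p−1) = 703 mod 82 = 47; d_q = d mod (q−1) = 3.
m₁ = c^(d_p) mod p: c ≡ 61 (mod 83), and 61^47 mod 83 = 78.
m₂ = c^(d_q) mod q: c ≡ 9 (mod 11), and 9^3 mod 11 = 3.
h = q_inv·(m₁ − m₂) mod p = 68·(78 − 3) mod 83 = 37.
m = m₂ + h·q = 3 + 37·11 = 410.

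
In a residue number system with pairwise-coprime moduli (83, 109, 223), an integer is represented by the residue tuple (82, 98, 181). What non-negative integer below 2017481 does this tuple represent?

297886

Combine the congruences pairwise.
From x ≡ 82 (mod 83) write x = 82 + 83t. Substituting into x ≡ 98 (mod 109) gives 83t ≡ 16 (mod 109), and since 83⁻¹ ≡ 88 (mod 109), t ≡ 100. Hence x ≡ 82 + 83·100 = 8382 (mod 9047).
From x ≡ 8382 (mod 9047) write x = 8382 + 9047t. Substituting into x ≡ 181 (mod 223) gives 9047t ≡ 50 (mod 223), and since 127⁻¹ ≡ 72 (mod 223), t ≡ 32. Hence x ≡ 8382 + 9047·32 = 297886 (mod 2017481).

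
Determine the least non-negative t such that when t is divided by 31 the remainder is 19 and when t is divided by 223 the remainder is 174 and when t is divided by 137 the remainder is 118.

From t ≡ 19 (mod 31) write t = 19 + 31s. Substituting into t ≡ 174 (mod 223) gives 31s ≡ 155 (mod 223), and since 31⁻¹ ≡ 36 (mod 223), s ≡ 5. Hence t ≡ 19 + 31·5 = 174 (mod 6913).
From t ≡ 174 (mod 6913) write t = 174 + 6913s. Substituting into t ≡ 118 (mod 137) gives 6913s ≡ 81 (mod 137), and since 63⁻¹ ≡ 87 (mod 137), s ≡ 60. Hence t ≡ 174 + 6913·60 = 414954 (mod 947081).

414954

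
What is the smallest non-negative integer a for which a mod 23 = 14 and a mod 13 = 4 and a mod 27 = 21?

Combine the congruences pairwise.
From a ≡ 14 (mod 23) write a = 14 + 23t. Substituting into a ≡ 4 (mod 13) gives 23t ≡ 3 (mod 13), and since 10⁻¹ ≡ 4 (mod 13), t ≡ 12. Hence a ≡ 14 + 23·12 = 290 (mod 299).
From a ≡ 290 (mod 299) write a = 290 + 299t. Substituting into a ≡ 21 (mod 27) gives 299t ≡ 1 (mod 27), and since 2⁻¹ ≡ 14 (mod 27), t ≡ 14. Hence a ≡ 290 + 299·14 = 4476 (mod 8073).

4476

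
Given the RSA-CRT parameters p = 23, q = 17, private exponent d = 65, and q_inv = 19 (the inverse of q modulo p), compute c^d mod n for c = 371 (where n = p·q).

d_p = d mod (p−1) = 65 mod 22 = 21; d_q = d mod (q−1) = 1.
m₁ = c^(d_p) mod p: c ≡ 3 (mod 23), and 3^21 mod 23 = 8.
m₂ = c^(d_q) mod q: c ≡ 14 (mod 17), and 14^1 mod 17 = 14.
h = q_inv·(m₁ − m₂) mod p = 19·(8 − 14) mod 23 = 1.
m = m₂ + h·q = 14 + 1·17 = 31.

31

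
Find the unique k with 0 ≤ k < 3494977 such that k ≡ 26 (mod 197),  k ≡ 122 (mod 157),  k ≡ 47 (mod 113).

551035

Combine the congruences pairwise.
From k ≡ 26 (mod 197) write k = 26 + 197t. Substituting into k ≡ 122 (mod 157) gives 197t ≡ 96 (mod 157), and since 40⁻¹ ≡ 106 (mod 157), t ≡ 128. Hence k ≡ 26 + 197·128 = 25242 (mod 30929).
From k ≡ 25242 (mod 30929) write k = 25242 + 30929t. Substituting into k ≡ 47 (mod 113) gives 30929t ≡ 4 (mod 113), and since 80⁻¹ ≡ 89 (mod 113), t ≡ 17. Hence k ≡ 25242 + 30929·17 = 551035 (mod 3494977).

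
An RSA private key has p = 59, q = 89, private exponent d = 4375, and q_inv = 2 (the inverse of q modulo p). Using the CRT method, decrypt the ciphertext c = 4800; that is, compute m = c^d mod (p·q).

1364

d_p = d mod (p−1) = 4375 mod 58 = 25; d_q = d mod (q−1) = 63.
m₁ = c^(d_p) mod p: c ≡ 21 (mod 59), and 21^25 mod 59 = 7.
m₂ = c^(d_q) mod q: c ≡ 83 (mod 89), and 83^63 mod 89 = 29.
h = q_inv·(m₁ − m₂) mod p = 2·(7 − 29) mod 59 = 15.
m = m₂ + h·q = 29 + 15·89 = 1364.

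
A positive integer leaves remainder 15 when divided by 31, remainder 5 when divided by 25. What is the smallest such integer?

480

From k ≡ 15 (mod 31) write k = 15 + 31t. Substituting into k ≡ 5 (mod 25) gives 31t ≡ 15 (mod 25), and since 6⁻¹ ≡ 21 (mod 25), t ≡ 15. Hence k ≡ 15 + 31·15 = 480 (mod 775).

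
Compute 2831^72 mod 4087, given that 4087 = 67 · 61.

3633

Mod 67: 2831 ≡ 17; by Fermat, exponent reduces to 72 mod 66 = 6; 17^6 ≡ 15 (mod 67).
Mod 61: 2831 ≡ 25; by Fermat, exponent reduces to 72 mod 60 = 12; 25^12 ≡ 34 (mod 61).
Combine by CRT: x ≡ 15 (mod 67), x ≡ 34 (mod 61) ⇒ x ≡ 3633 (mod 4087).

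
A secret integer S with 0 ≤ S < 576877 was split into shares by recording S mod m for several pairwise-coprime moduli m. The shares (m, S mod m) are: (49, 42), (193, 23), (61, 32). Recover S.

The moduli are pairwise coprime; N = 49·193·61 = 576877.
N/49 = 11773; 11773 ≡ 13 (mod 49); 13·34 ≡ 1, so inverse 34.
N/193 = 2989; 2989 ≡ 94 (mod 193); 94·154 ≡ 1, so inverse 154.
N/61 = 9457; 9457 ≡ 2 (mod 61); 2·31 ≡ 1, so inverse 31.
S ≡ 42·11773·34 + 23·2989·154 + 32·9457·31 = 36780226.
36780226 mod 576877 = 436975.

436975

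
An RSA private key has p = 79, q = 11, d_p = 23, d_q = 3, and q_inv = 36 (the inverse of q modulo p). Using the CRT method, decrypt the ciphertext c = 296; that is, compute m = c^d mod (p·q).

582

m₁ = c^(d_p) mod p: c ≡ 59 (mod 79), and 59^23 mod 79 = 29.
m₂ = c^(d_q) mod q: c ≡ 10 (mod 11), and 10^3 mod 11 = 10.
h = q_inv·(m₁ − m₂) mod p = 36·(29 − 10) mod 79 = 52.
m = m₂ + h·q = 10 + 52·11 = 582.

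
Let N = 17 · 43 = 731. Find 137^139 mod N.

Mod 17: 137 ≡ 1; by Fermat, exponent reduces to 139 mod 16 = 11; 1^11 ≡ 1 (mod 17).
Mod 43: 137 ≡ 8; by Fermat, exponent reduces to 139 mod 42 = 13; 8^13 ≡ 27 (mod 43).
Combine by CRT: x ≡ 1 (mod 17), x ≡ 27 (mod 43) ⇒ x ≡ 715 (mod 731).

715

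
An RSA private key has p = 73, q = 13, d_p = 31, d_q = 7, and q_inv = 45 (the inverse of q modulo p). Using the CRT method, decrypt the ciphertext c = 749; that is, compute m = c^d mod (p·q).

213

m₁ = c^(d_p) mod p: c ≡ 19 (mod 73), and 19^31 mod 73 = 67.
m₂ = c^(d_q) mod q: c ≡ 8 (mod 13), and 8^7 mod 13 = 5.
h = q_inv·(m₁ − m₂) mod p = 45·(67 − 5) mod 73 = 16.
m = m₂ + h·q = 5 + 16·13 = 213.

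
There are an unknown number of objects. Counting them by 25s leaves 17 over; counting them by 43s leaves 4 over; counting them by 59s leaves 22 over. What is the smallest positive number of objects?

The moduli are pairwise coprime; M = 25·43·59 = 63425.
M/25 = 2537; 2537 ≡ 12 (mod 25); 12·23 ≡ 1, so inverse 23.
M/43 = 1475; 1475 ≡ 13 (mod 43); 13·10 ≡ 1, so inverse 10.
M/59 = 1075; 1075 ≡ 13 (mod 59); 13·50 ≡ 1, so inverse 50.
N ≡ 17·2537·23 + 4·1475·10 + 22·1075·50 = 2233467.
2233467 mod 63425 = 13592.

13592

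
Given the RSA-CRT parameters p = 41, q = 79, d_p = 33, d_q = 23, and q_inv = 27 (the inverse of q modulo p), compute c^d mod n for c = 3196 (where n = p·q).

3042

m₁ = c^(d_p) mod p: c ≡ 39 (mod 41), and 39^33 mod 41 = 8.
m₂ = c^(d_q) mod q: c ≡ 36 (mod 79), and 36^23 mod 79 = 40.
h = q_inv·(m₁ − m₂) mod p = 27·(8 − 40) mod 41 = 38.
m = m₂ + h·q = 40 + 38·79 = 3042.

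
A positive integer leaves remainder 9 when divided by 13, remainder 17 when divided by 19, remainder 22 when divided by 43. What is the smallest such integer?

The moduli are pairwise coprime; M = 13·19·43 = 10621.
M/13 = 817; 817 ≡ 11 (mod 13); 11·6 ≡ 1, so inverse 6.
M/19 = 559; 559 ≡ 8 (mod 19); 8·12 ≡ 1, so inverse 12.
M/43 = 247; 247 ≡ 32 (mod 43); 32·39 ≡ 1, so inverse 39.
N ≡ 9·817·6 + 17·559·12 + 22·247·39 = 370080.
370080 mod 10621 = 8966.

8966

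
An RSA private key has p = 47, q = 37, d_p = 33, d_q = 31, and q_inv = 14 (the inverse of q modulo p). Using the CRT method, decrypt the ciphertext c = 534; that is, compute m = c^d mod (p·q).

1156

m₁ = c^(d_p) mod p: c ≡ 17 (mod 47), and 17^33 mod 47 = 28.
m₂ = c^(d_q) mod q: c ≡ 16 (mod 37), and 16^31 mod 37 = 9.
h = q_inv·(m₁ − m₂) mod p = 14·(28 − 9) mod 47 = 31.
m = m₂ + h·q = 9 + 31·37 = 1156.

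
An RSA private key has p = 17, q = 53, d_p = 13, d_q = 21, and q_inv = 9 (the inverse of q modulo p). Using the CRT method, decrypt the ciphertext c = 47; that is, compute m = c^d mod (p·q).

523

m₁ = c^(d_p) mod p: c ≡ 13 (mod 17), and 13^13 mod 17 = 13.
m₂ = c^(d_q) mod q: c ≡ 47 (mod 53), and 47^21 mod 53 = 46.
h = q_inv·(m₁ − m₂) mod p = 9·(13 − 46) mod 17 = 9.
m = m₂ + h·q = 46 + 9·53 = 523.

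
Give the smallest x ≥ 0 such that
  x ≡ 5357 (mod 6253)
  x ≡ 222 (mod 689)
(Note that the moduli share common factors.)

299248

gcd(6253, 689) = 13 and 13 | (222 − 5357), so the pair is consistent; merging gives x ≡ 299248 (mod 331409), where 331409 = lcm(6253, 689).
The solution is unique modulo lcm(6253, 689) = 331409.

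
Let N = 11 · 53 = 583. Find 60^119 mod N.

Mod 11: 60 ≡ 5; by Fermat, exponent reduces to 119 mod 10 = 9; 5^9 ≡ 9 (mod 11).
Mod 53: 60 ≡ 7; by Fermat, exponent reduces to 119 mod 52 = 15; 7^15 ≡ 4 (mod 53).
Combine by CRT: x ≡ 9 (mod 11), x ≡ 4 (mod 53) ⇒ x ≡ 163 (mod 583).

163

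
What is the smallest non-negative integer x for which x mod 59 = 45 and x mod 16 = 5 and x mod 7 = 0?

6181

From x ≡ 45 (mod 59) write x = 45 + 59t. Substituting into x ≡ 5 (mod 16) gives 59t ≡ 8 (mod 16), and since 11⁻¹ ≡ 3 (mod 16), t ≡ 8. Hence x ≡ 45 + 59·8 = 517 (mod 944).
From x ≡ 517 (mod 944) write x = 517 + 944t. Substituting into x ≡ 0 (mod 7) gives 944t ≡ 1 (mod 7), and since 6⁻¹ ≡ 6 (mod 7), t ≡ 6. Hence x ≡ 517 + 944·6 = 6181 (mod 6608).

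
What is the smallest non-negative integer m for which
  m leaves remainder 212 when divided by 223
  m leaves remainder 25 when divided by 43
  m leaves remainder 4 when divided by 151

590716

Combine the congruences pairwise.
From m ≡ 212 (mod 223) write m = 212 + 223t. Substituting into m ≡ 25 (mod 43) gives 223t ≡ 28 (mod 43), and since 8⁻¹ ≡ 27 (mod 43), t ≡ 25. Hence m ≡ 212 + 223·25 = 5787 (mod 9589).
From m ≡ 5787 (mod 9589) write m = 5787 + 9589t. Substituting into m ≡ 4 (mod 151) gives 9589t ≡ 106 (mod 151), and since 76⁻¹ ≡ 2 (mod 151), t ≡ 61. Hence m ≡ 5787 + 9589·61 = 590716 (mod 1447939).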